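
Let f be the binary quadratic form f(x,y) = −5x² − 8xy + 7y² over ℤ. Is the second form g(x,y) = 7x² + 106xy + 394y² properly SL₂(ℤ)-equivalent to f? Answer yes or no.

D₁ = 204, D₂ = 204
river cycle of f (length 6): (7, 8, -5), (-5, 12, 3), (3, 12, -5), (-5, 8, 7), (7, 6, -6), (-6, 6, 7)
river cycle of g (length 6): (7, 8, -5), (-5, 12, 3), (3, 12, -5), (-5, 8, 7), (7, 6, -6), (-6, 6, 7)
cycles coincide ⇒ equivalent

yes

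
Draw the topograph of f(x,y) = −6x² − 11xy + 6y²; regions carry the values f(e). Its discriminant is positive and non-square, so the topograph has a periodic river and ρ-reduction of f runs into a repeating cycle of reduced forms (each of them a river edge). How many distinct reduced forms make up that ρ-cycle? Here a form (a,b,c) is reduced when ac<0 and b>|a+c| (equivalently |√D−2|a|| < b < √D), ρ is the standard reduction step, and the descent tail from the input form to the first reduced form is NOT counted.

D = 265, ⌊√D⌋ = 16
descent: ρ → (6,11,-6)  [lands on river]
river: ρ → (-6,13,4)
river: ρ → (4,11,-9)
river: ρ → (-9,7,6)
river: ρ → (6,5,-10)
river: ρ → (-10,15,1)
river: ρ → (1,15,-10)
river: ρ → (-10,5,6)
river: ρ → (6,7,-9)
river: ρ → (-9,11,4)
river: ρ → (4,13,-6)
river: ρ → (-6,11,6)
river: ρ → (6,13,-4)
river: ρ → (-4,11,9)
river: ρ → (9,7,-6)
river: ρ → (-6,5,10)
river: ρ → (10,15,-1)
river: ρ → (-1,15,10)
river: ρ → (10,5,-6)
river: ρ → (-6,7,9)
river: ρ → (9,11,-4)
river: ρ → (-4,13,6)
ρ-cycle length = 22 (tail of 1 descent step not counted)

22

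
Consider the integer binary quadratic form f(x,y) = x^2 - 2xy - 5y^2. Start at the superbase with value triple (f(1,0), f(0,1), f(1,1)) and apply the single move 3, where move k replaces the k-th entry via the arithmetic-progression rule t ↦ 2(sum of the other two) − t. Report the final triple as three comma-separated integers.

start (1,-5,-6) = (f(1,0),f(0,1),f(1,1))
replace slot 3: 2·(1+(-5)) − (-6) = -2 → (1,-5,-2)

1,-5,-2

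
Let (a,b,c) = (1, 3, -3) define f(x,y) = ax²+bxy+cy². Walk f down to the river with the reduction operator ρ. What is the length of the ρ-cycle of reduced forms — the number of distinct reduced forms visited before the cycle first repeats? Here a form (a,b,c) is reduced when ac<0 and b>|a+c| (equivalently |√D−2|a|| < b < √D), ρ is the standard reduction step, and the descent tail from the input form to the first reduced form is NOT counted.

D = 21, ⌊√D⌋ = 4
river: ρ → (-3,3,1)
river: ρ → (1,3,-3)
ρ-cycle length = 2 (tail of 0 descent steps not counted)

2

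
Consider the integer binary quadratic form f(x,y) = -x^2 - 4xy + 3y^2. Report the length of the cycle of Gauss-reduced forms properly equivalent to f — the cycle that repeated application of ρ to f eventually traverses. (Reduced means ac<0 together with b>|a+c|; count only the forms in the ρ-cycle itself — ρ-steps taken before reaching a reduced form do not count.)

D = 28, ⌊√D⌋ = 5
descent: ρ → (3,4,-1)  [lands on river]
river: ρ → (-1,4,3)
river: ρ → (3,2,-2)
river: ρ → (-2,2,3)
ρ-cycle length = 4 (tail of 1 descent step not counted)

4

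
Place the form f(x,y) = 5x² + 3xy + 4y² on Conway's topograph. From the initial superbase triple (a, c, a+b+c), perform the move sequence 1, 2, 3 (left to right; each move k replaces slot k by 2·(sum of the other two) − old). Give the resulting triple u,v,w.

start (5,4,12) = (f(1,0),f(0,1),f(1,1))
replace slot 1: 2·(4+12) − 5 = 27 → (27,4,12)
replace slot 2: 2·(27+12) − 4 = 74 → (27,74,12)
replace slot 3: 2·(27+74) − 12 = 190 → (27,74,190)

27,74,190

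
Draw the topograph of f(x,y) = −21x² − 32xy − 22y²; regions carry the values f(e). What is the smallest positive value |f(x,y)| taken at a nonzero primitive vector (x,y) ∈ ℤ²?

translate: b→-10 (≡32 mod 42), so (21,32,22)→(21,-10,11)
flip: (21,-10,11)→(11,10,21)
reduced (well bottom): (11,10,21) with a≤c, −a<b≤a
well minimum |f| = |-11| = 11 (negative-definite)

11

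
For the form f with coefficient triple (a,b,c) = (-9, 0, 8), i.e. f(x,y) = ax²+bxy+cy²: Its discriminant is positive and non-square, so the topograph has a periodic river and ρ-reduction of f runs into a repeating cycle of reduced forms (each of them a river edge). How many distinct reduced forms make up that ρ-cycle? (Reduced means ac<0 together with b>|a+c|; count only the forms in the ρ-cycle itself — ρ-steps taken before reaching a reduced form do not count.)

D = 288, ⌊√D⌋ = 16
descent: ρ → (8,16,-1)  [lands on river]
river: ρ → (-1,16,8)
ρ-cycle length = 2 (tail of 1 descent step not counted)

2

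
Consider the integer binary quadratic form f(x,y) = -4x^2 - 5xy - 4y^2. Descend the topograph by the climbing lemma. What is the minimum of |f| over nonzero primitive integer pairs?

translate: b→-3 (≡5 mod 8), so (4,5,4)→(4,-3,3)
flip: (4,-3,3)→(3,3,4)
reduced (well bottom): (3,3,4) with a≤c, −a<b≤a
well minimum |f| = |-3| = 3 (negative-definite)

3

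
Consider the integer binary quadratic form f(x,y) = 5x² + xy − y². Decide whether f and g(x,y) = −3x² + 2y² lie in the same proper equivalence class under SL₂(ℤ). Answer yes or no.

D₁ = 21, D₂ = 24
discriminants differ ⇒ not SL₂(ℤ)-equivalent

no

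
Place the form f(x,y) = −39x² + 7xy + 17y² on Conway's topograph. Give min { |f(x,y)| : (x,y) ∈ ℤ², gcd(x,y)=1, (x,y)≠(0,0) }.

descent: ρ → (17,27,-29)  [lands on river]
river: ρ → (-29,31,15)
river: ρ → (15,29,-31)
river: ρ → (-31,33,13)
river: ρ → (13,45,-13)
river: ρ → (-13,33,31)
river: ρ → (31,29,-15)
river: ρ → (-15,31,29)
river: ρ → (29,27,-17)
river: ρ → (-17,41,15)
river: ρ → (15,49,-5)
river: ρ → (-5,51,5)
river: ρ → (5,49,-15)
river: ρ → (-15,41,17)
closes: descent 1, river 14
min |a| on river = 5

5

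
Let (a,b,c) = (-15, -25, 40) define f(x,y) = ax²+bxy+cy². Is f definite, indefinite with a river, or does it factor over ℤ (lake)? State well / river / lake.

D = b²−4ac = (-25)² − 4·(-15)·40 = 3025
D = 55² is a perfect square ⇒ form factors over ℤ ⇒ lakes

lake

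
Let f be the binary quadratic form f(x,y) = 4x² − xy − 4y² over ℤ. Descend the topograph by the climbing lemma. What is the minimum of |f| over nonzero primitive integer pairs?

descent: ρ → (-4,1,4)  [lands on river]
river: ρ → (4,7,-1)
river: ρ → (-1,7,4)
river: ρ → (4,1,-4)
river: ρ → (-4,7,1)
river: ρ → (1,7,-4)
closes: descent 1, river 6
min |a| on river = 1

1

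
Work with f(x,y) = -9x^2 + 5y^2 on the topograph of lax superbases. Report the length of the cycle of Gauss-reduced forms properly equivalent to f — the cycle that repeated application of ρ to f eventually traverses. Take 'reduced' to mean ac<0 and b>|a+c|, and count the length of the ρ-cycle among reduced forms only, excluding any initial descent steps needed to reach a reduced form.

D = 180, ⌊√D⌋ = 13
descent: ρ → (5,10,-4)  [lands on river]
river: ρ → (-4,6,9)
river: ρ → (9,12,-1)
river: ρ → (-1,12,9)
river: ρ → (9,6,-4)
river: ρ → (-4,10,5)
ρ-cycle length = 6 (tail of 1 descent step not counted)

6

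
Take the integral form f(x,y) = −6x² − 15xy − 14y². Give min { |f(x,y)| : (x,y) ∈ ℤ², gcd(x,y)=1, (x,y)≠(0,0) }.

translate: b→3 (≡15 mod 12), so (6,15,14)→(6,3,5)
flip: (6,3,5)→(5,-3,6)
reduced (well bottom): (5,-3,6) with a≤c, −a<b≤a
well minimum |f| = |-5| = 5 (negative-definite)

5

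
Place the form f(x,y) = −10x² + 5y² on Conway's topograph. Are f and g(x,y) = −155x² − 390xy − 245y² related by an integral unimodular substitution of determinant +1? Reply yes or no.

D₁ = 200, D₂ = 200
river cycle of f (length 2): (5, 10, -5), (-5, 10, 5)
river cycle of g (length 2): (5, 10, -5), (-5, 10, 5)
cycles coincide ⇒ equivalent

yes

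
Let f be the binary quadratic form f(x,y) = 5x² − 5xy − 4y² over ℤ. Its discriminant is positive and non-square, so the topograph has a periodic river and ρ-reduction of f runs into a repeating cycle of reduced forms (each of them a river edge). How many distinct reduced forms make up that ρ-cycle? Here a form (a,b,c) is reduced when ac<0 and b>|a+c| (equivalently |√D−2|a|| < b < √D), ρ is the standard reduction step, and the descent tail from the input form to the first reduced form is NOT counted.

D = 105, ⌊√D⌋ = 10
descent: ρ → (-4,5,5)  [lands on river]
river: ρ → (5,5,-4)
river: ρ → (-4,3,6)
river: ρ → (6,9,-1)
river: ρ → (-1,9,6)
river: ρ → (6,3,-4)
ρ-cycle length = 6 (tail of 1 descent step not counted)

6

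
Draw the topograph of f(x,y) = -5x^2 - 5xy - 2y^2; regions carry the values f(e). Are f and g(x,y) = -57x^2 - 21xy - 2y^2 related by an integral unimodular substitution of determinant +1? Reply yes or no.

D₁ = -15, D₂ = -15
f is negative-definite; reduce −f:
−f: flip: (5,5,2)→(2,-5,5)
−f: translate: b→-1 (≡-5 mod 4), so (2,-5,5)→(2,-1,2)
−f: flip: (2,-1,2)→(2,1,2)
−f: reduced (well bottom): (2,1,2) with a≤c, −a<b≤a
flip sign back: reduced form of f is (-2,-1,-2)
g is negative-definite; reduce −g:
−g: flip: (57,21,2)→(2,-21,57)
−g: translate: b→-1 (≡-21 mod 4), so (2,-21,57)→(2,-1,2)
−g: flip: (2,-1,2)→(2,1,2)
−g: reduced (well bottom): (2,1,2) with a≤c, −a<b≤a
flip sign back: reduced form of g is (-2,-1,-2)
reduced forms (-2, -1, -2) vs (-2, -1, -2) ⇒ equivalent

yes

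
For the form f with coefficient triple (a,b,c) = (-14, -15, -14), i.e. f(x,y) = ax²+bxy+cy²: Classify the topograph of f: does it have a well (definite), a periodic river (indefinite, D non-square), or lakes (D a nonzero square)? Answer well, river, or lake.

D = b²−4ac = (-15)² − 4·(-14)·(-14) = -559
D < 0 ⇒ definite ⇒ every region one sign ⇒ single well

well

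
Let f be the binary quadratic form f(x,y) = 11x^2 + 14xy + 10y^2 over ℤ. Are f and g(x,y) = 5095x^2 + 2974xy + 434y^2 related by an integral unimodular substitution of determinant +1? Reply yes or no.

D₁ = -244, D₂ = -244
f: translate: b→-8 (≡14 mod 22), so (11,14,10)→(11,-8,7)
f: flip: (11,-8,7)→(7,8,11)
f: translate: b→-6 (≡8 mod 14), so (7,8,11)→(7,-6,10)
f: reduced (well bottom): (7,-6,10) with a≤c, −a<b≤a
g: flip: (5095,2974,434)→(434,-2974,5095)
g: translate: b→-370 (≡-2974 mod 868), so (434,-2974,5095)→(434,-370,79)
g: flip: (434,-370,79)→(79,370,434)
g: translate: b→54 (≡370 mod 158), so (79,370,434)→(79,54,10)
g: flip: (79,54,10)→(10,-54,79)
g: translate: b→6 (≡-54 mod 20), so (10,-54,79)→(10,6,7)
g: flip: (10,6,7)→(7,-6,10)
g: reduced (well bottom): (7,-6,10) with a≤c, −a<b≤a
reduced forms (7, -6, 10) vs (7, -6, 10) ⇒ equivalent

yes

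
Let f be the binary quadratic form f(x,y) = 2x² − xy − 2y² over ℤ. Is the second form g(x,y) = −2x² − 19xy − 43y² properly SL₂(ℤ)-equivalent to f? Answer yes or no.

D₁ = 17, D₂ = 17
river cycle of f (length 6): (-2, 1, 2), (2, 3, -1), (-1, 3, 2), (2, 1, -2), (-2, 3, 1), (1, 3, -2)
river cycle of g (length 6): (-2, 1, 2), (2, 3, -1), (-1, 3, 2), (2, 1, -2), (-2, 3, 1), (1, 3, -2)
cycles coincide ⇒ equivalent

yes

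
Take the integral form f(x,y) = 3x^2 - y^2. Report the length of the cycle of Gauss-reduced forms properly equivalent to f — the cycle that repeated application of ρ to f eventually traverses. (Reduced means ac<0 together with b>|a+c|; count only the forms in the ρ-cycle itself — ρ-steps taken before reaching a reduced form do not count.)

D = 12, ⌊√D⌋ = 3
descent: ρ → (-1,2,2)  [lands on river]
river: ρ → (2,2,-1)
ρ-cycle length = 2 (tail of 1 descent step not counted)

2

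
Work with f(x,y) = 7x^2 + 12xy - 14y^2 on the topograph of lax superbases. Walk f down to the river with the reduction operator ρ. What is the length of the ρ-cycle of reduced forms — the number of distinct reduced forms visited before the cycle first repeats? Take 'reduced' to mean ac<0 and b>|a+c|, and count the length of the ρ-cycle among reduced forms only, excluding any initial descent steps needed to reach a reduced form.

D = 536, ⌊√D⌋ = 23
river: ρ → (-14,16,5)
river: ρ → (5,14,-17)
river: ρ → (-17,20,2)
river: ρ → (2,20,-17)
river: ρ → (-17,14,5)
river: ρ → (5,16,-14)
river: ρ → (-14,12,7)
river: ρ → (7,16,-10)
river: ρ → (-10,4,13)
river: ρ → (13,22,-1)
river: ρ → (-1,22,13)
river: ρ → (13,4,-10)
river: ρ → (-10,16,7)
river: ρ → (7,12,-14)
ρ-cycle length = 14 (tail of 0 descent steps not counted)

14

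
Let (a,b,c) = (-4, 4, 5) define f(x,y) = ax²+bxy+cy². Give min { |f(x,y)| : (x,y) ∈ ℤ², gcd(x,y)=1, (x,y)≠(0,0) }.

river: ρ → (5,6,-3)
river: ρ → (-3,6,5)
river: ρ → (5,4,-4)
river: ρ → (-4,4,5)
closes: descent 0, river 4
min |a| on river = 3

3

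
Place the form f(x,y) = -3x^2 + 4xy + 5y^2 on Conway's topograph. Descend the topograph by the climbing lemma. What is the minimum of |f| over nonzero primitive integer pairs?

river: ρ → (5,6,-2)
river: ρ → (-2,6,5)
river: ρ → (5,4,-3)
river: ρ → (-3,8,1)
river: ρ → (1,8,-3)
river: ρ → (-3,4,5)
closes: descent 0, river 6
min |a| on river = 1

1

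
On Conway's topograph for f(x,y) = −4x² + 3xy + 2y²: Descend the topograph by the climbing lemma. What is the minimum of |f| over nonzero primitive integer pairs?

river: ρ → (2,5,-2)
river: ρ → (-2,3,4)
river: ρ → (4,5,-1)
river: ρ → (-1,5,4)
river: ρ → (4,3,-2)
river: ρ → (-2,5,2)
river: ρ → (2,3,-4)
river: ρ → (-4,5,1)
river: ρ → (1,5,-4)
river: ρ → (-4,3,2)
closes: descent 0, river 10
min |a| on river = 1

1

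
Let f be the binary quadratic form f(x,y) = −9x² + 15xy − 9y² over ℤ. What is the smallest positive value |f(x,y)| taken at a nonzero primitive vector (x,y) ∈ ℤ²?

translate: b→3 (≡-15 mod 18), so (9,-15,9)→(9,3,3)
flip: (9,3,3)→(3,-3,9)
translate: b→3 (≡-3 mod 6), so (3,-3,9)→(3,3,9)
reduced (well bottom): (3,3,9) with a≤c, −a<b≤a
well minimum |f| = |-3| = 3 (negative-definite)

3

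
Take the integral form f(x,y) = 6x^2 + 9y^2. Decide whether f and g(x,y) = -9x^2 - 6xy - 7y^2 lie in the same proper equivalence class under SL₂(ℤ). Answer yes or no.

D₁ = -216, D₂ = -216
f: reduced (well bottom): (6,0,9) with a≤c, −a<b≤a
g is negative-definite; reduce −g:
−g: flip: (9,6,7)→(7,-6,9)
−g: reduced (well bottom): (7,-6,9) with a≤c, −a<b≤a
flip sign back: reduced form of g is (-7,6,-9)
reduced forms (6, 0, 9) vs (-7, 6, -9) ⇒ inequivalent

no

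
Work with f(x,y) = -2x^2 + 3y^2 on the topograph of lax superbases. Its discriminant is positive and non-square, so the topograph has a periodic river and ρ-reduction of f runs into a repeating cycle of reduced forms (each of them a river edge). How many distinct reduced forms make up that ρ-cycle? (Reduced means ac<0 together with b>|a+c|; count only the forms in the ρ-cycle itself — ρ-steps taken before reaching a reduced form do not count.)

D = 24, ⌊√D⌋ = 4
descent: ρ → (3,0,-2)
descent: ρ → (-2,4,1)  [lands on river]
river: ρ → (1,4,-2)
ρ-cycle length = 2 (tail of 2 descent steps not counted)

2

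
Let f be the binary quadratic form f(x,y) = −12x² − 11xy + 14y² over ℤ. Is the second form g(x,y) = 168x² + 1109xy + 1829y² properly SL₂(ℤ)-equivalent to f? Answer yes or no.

D₁ = 793, D₂ = 793
river cycle of f (length 12): (14, 11, -12), (-12, 13, 13), (13, 13, -12), (-12, 11, 14), (14, 17, -9), (-9, 19, 12), (12, 5, -16), (-16, 27, 1), (1, 27, -16), (-16, 5, 12), … (2 more)
river cycle of g (length 12): (14, 11, -12), (-12, 13, 13), (13, 13, -12), (-12, 11, 14), (14, 17, -9), (-9, 19, 12), (12, 5, -16), (-16, 27, 1), (1, 27, -16), (-16, 5, 12), … (2 more)
cycles coincide ⇒ equivalent

yes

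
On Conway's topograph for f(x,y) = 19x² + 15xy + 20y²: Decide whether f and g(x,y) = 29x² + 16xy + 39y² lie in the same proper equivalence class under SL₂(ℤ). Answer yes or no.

D₁ = -1295, D₂ = -4268
discriminants differ ⇒ not SL₂(ℤ)-equivalent

no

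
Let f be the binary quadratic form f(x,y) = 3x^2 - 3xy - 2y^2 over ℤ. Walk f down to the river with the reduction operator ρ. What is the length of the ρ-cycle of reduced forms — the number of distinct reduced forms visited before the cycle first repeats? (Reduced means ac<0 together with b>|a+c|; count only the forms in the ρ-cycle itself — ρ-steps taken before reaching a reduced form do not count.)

D = 33, ⌊√D⌋ = 5
descent: ρ → (-2,3,3)  [lands on river]
river: ρ → (3,3,-2)
river: ρ → (-2,5,1)
river: ρ → (1,5,-2)
ρ-cycle length = 4 (tail of 1 descent step not counted)

4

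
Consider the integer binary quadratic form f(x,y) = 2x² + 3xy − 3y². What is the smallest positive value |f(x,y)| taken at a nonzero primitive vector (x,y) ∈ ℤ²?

river: ρ → (-3,3,2)
river: ρ → (2,5,-1)
river: ρ → (-1,5,2)
river: ρ → (2,3,-3)
closes: descent 0, river 4
min |a| on river = 1

1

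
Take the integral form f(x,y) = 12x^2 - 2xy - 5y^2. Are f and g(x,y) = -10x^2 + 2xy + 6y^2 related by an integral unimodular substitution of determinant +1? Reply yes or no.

D₁ = 244, D₂ = 244
river cycle of f (length 22): (-5, 12, 5), (5, 8, -9), (-9, 10, 4), (4, 14, -3), (-3, 10, 12), (12, 14, -1), (-1, 14, 12), (12, 10, -3), (-3, 14, 4), (4, 10, -9), … (12 more)
river cycle of g (length 6): (6, 10, -6), (-6, 14, 2), (2, 14, -6), (-6, 10, 6), (6, 14, -2), (-2, 14, 6)
cycles differ ⇒ inequivalent

no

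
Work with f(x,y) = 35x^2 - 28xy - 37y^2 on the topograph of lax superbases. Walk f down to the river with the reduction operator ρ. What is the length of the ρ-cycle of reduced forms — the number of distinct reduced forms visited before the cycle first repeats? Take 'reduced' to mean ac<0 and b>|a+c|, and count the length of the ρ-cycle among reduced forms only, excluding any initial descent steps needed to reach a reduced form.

D = 5964, ⌊√D⌋ = 77
descent: ρ → (-37,28,35)  [lands on river]
river: ρ → (35,42,-30)
river: ρ → (-30,18,47)
river: ρ → (47,76,-1)
river: ρ → (-1,76,47)
river: ρ → (47,18,-30)
river: ρ → (-30,42,35)
river: ρ → (35,28,-37)
river: ρ → (-37,46,26)
river: ρ → (26,58,-25)
river: ρ → (-25,42,42)
river: ρ → (42,42,-25)
river: ρ → (-25,58,26)
river: ρ → (26,46,-37)
ρ-cycle length = 14 (tail of 1 descent step not counted)

14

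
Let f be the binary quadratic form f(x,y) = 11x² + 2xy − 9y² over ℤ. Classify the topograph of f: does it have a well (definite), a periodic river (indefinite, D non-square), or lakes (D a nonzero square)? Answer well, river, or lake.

D = b²−4ac = 2² − 4·11·(-9) = 400
D = 20² is a perfect square ⇒ form factors over ℤ ⇒ lakes

lake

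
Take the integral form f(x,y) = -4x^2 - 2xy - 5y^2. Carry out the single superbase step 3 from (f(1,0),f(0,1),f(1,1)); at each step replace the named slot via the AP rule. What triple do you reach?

start (-4,-5,-11) = (f(1,0),f(0,1),f(1,1))
replace slot 3: 2·((-4)+(-5)) − (-11) = -7 → (-4,-5,-7)

-4,-5,-7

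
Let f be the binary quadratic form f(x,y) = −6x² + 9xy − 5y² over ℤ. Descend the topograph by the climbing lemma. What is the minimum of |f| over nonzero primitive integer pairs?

translate: b→3 (≡-9 mod 12), so (6,-9,5)→(6,3,2)
flip: (6,3,2)→(2,-3,6)
translate: b→1 (≡-3 mod 4), so (2,-3,6)→(2,1,5)
reduced (well bottom): (2,1,5) with a≤c, −a<b≤a
well minimum |f| = |-2| = 2 (negative-definite)

2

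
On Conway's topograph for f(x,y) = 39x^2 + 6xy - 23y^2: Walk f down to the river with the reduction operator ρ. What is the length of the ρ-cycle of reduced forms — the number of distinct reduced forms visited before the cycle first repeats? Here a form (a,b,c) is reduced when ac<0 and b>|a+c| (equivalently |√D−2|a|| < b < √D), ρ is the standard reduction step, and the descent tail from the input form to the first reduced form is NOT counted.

D = 3624, ⌊√D⌋ = 60
descent: ρ → (-23,40,22)  [lands on river]
river: ρ → (22,48,-15)
river: ρ → (-15,42,31)
river: ρ → (31,20,-26)
river: ρ → (-26,32,25)
river: ρ → (25,18,-33)
river: ρ → (-33,48,10)
river: ρ → (10,52,-23)
ρ-cycle length = 8 (tail of 1 descent step not counted)

8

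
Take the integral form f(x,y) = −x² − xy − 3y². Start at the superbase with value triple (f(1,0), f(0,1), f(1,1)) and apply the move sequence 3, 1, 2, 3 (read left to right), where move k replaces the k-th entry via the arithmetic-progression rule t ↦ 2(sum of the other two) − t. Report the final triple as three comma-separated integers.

start (-1,-3,-5) = (f(1,0),f(0,1),f(1,1))
replace slot 3: 2·((-1)+(-3)) − (-5) = -3 → (-1,-3,-3)
replace slot 1: 2·((-3)+(-3)) − (-1) = -11 → (-11,-3,-3)
replace slot 2: 2·((-11)+(-3)) − (-3) = -25 → (-11,-25,-3)
replace slot 3: 2·((-11)+(-25)) − (-3) = -69 → (-11,-25,-69)

-11,-25,-69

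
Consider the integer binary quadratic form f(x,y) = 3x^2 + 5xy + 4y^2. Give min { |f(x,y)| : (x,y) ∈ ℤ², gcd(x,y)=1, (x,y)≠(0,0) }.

translate: b→-1 (≡5 mod 6), so (3,5,4)→(3,-1,2)
flip: (3,-1,2)→(2,1,3)
reduced (well bottom): (2,1,3) with a≤c, −a<b≤a
well minimum = a = 2

2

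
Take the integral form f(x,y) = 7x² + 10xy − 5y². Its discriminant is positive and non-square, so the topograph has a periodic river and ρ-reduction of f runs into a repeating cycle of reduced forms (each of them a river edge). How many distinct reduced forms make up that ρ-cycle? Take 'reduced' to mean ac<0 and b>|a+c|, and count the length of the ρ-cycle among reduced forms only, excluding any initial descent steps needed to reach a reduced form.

D = 240, ⌊√D⌋ = 15
river: ρ → (-5,10,7)
river: ρ → (7,4,-8)
river: ρ → (-8,12,3)
river: ρ → (3,12,-8)
river: ρ → (-8,4,7)
river: ρ → (7,10,-5)
ρ-cycle length = 6 (tail of 0 descent steps not counted)

6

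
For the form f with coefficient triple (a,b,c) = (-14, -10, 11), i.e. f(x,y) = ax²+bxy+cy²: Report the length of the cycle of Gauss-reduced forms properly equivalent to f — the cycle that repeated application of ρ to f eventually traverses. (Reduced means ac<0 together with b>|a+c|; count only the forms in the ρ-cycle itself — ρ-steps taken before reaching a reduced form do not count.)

D = 716, ⌊√D⌋ = 26
descent: ρ → (11,10,-14)  [lands on river]
river: ρ → (-14,18,7)
river: ρ → (7,24,-5)
river: ρ → (-5,26,2)
river: ρ → (2,26,-5)
river: ρ → (-5,24,7)
river: ρ → (7,18,-14)
river: ρ → (-14,10,11)
river: ρ → (11,12,-13)
river: ρ → (-13,14,10)
river: ρ → (10,26,-1)
river: ρ → (-1,26,10)
river: ρ → (10,14,-13)
river: ρ → (-13,12,11)
ρ-cycle length = 14 (tail of 1 descent step not counted)

14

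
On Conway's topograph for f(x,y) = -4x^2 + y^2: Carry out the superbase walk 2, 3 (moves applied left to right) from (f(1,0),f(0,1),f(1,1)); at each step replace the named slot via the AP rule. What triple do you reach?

start (-4,1,-3) = (f(1,0),f(0,1),f(1,1))
replace slot 2: 2·((-4)+(-3)) − 1 = -15 → (-4,-15,-3)
replace slot 3: 2·((-4)+(-15)) − (-3) = -35 → (-4,-15,-35)

-4,-15,-35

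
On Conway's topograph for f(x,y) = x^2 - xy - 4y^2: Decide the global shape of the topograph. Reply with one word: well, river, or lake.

D = b²−4ac = (-1)² − 4·1·(-4) = 17
D > 0 non-square ⇒ indefinite ⇒ periodic river

river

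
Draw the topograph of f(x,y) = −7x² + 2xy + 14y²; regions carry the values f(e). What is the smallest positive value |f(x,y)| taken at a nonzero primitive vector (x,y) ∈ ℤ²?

descent: ρ → (14,-2,-7)
descent: ρ → (-7,16,5)  [lands on river]
river: ρ → (5,14,-10)
river: ρ → (-10,6,9)
river: ρ → (9,12,-7)
closes: descent 2, river 4
min |a| on river = 5

5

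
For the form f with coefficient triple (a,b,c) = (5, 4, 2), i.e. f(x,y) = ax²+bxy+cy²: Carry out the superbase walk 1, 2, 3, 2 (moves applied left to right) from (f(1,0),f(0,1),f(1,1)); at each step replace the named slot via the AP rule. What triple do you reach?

start (5,2,11) = (f(1,0),f(0,1),f(1,1))
replace slot 1: 2·(2+11) − 5 = 21 → (21,2,11)
replace slot 2: 2·(21+11) − 2 = 62 → (21,62,11)
replace slot 3: 2·(21+62) − 11 = 155 → (21,62,155)
replace slot 2: 2·(21+155) − 62 = 290 → (21,290,155)

21,290,155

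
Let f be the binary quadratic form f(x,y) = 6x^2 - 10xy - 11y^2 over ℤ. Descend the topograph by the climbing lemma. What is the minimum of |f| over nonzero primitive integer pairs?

descent: ρ → (-11,10,6)  [lands on river]
river: ρ → (6,14,-7)
river: ρ → (-7,14,6)
river: ρ → (6,10,-11)
river: ρ → (-11,12,5)
river: ρ → (5,18,-2)
river: ρ → (-2,18,5)
river: ρ → (5,12,-11)
closes: descent 1, river 8
min |a| on river = 2

2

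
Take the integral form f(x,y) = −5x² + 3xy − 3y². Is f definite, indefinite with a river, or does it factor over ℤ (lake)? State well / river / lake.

D = b²−4ac = 3² − 4·(-5)·(-3) = -51
D < 0 ⇒ definite ⇒ every region one sign ⇒ single well

well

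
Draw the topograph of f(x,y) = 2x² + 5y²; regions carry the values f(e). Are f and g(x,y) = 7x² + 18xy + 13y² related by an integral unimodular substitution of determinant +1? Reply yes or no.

D₁ = -40, D₂ = -40
f: reduced (well bottom): (2,0,5) with a≤c, −a<b≤a
g: translate: b→4 (≡18 mod 14), so (7,18,13)→(7,4,2)
g: flip: (7,4,2)→(2,-4,7)
g: translate: b→0 (≡-4 mod 4), so (2,-4,7)→(2,0,5)
g: reduced (well bottom): (2,0,5) with a≤c, −a<b≤a
reduced forms (2, 0, 5) vs (2, 0, 5) ⇒ equivalent

yes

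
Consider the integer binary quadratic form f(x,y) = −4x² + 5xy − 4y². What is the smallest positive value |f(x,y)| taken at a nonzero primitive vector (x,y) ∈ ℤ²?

translate: b→3 (≡-5 mod 8), so (4,-5,4)→(4,3,3)
flip: (4,3,3)→(3,-3,4)
translate: b→3 (≡-3 mod 6), so (3,-3,4)→(3,3,4)
reduced (well bottom): (3,3,4) with a≤c, −a<b≤a
well minimum |f| = |-3| = 3 (negative-definite)

3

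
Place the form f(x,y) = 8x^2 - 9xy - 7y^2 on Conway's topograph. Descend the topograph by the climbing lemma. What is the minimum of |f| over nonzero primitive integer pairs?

descent: ρ → (-7,9,8)  [lands on river]
river: ρ → (8,7,-8)
river: ρ → (-8,9,7)
river: ρ → (7,5,-10)
river: ρ → (-10,15,2)
river: ρ → (2,17,-2)
river: ρ → (-2,15,10)
river: ρ → (10,5,-7)
closes: descent 1, river 8
min |a| on river = 2

2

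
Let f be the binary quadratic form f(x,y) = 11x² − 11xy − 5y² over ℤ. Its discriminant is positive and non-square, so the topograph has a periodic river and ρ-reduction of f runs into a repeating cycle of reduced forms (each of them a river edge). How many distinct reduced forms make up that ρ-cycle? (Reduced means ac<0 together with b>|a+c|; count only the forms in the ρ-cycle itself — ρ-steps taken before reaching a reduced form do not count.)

D = 341, ⌊√D⌋ = 18
descent: ρ → (-5,11,11)  [lands on river]
river: ρ → (11,11,-5)
river: ρ → (-5,9,13)
river: ρ → (13,17,-1)
river: ρ → (-1,17,13)
river: ρ → (13,9,-5)
ρ-cycle length = 6 (tail of 1 descent step not counted)

6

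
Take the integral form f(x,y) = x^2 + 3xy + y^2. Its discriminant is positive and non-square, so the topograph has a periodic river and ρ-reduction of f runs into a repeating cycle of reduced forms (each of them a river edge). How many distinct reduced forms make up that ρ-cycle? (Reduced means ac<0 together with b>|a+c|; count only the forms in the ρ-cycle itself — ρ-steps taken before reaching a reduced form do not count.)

D = 5, ⌊√D⌋ = 2
descent: ρ → (1,1,-1)  [lands on river]
river: ρ → (-1,1,1)
ρ-cycle length = 2 (tail of 1 descent step not counted)

2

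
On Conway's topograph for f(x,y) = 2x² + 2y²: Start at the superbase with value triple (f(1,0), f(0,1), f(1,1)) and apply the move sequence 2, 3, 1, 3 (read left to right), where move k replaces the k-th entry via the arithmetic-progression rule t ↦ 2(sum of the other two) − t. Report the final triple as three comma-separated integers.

start (2,2,4) = (f(1,0),f(0,1),f(1,1))
replace slot 2: 2·(2+4) − 2 = 10 → (2,10,4)
replace slot 3: 2·(2+10) − 4 = 20 → (2,10,20)
replace slot 1: 2·(10+20) − 2 = 58 → (58,10,20)
replace slot 3: 2·(58+10) − 20 = 116 → (58,10,116)

58,10,116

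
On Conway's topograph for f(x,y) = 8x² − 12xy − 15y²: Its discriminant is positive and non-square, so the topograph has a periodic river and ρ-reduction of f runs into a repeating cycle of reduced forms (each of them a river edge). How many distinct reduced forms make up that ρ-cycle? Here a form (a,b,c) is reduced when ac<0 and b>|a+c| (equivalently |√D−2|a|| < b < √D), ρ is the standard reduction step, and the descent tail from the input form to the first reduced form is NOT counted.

D = 624, ⌊√D⌋ = 24
descent: ρ → (-15,12,8)  [lands on river]
river: ρ → (8,20,-7)
river: ρ → (-7,22,5)
river: ρ → (5,18,-15)
ρ-cycle length = 4 (tail of 1 descent step not counted)

4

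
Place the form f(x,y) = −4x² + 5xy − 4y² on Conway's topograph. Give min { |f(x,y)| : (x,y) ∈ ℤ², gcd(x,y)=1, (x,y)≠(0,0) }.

translate: b→3 (≡-5 mod 8), so (4,-5,4)→(4,3,3)
flip: (4,3,3)→(3,-3,4)
translate: b→3 (≡-3 mod 6), so (3,-3,4)→(3,3,4)
reduced (well bottom): (3,3,4) with a≤c, −a<b≤a
well minimum |f| = |-3| = 3 (negative-definite)

3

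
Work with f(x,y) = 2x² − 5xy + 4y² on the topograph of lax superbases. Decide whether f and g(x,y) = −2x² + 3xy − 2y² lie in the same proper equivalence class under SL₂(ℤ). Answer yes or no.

D₁ = -7, D₂ = -7
f: translate: b→-1 (≡-5 mod 4), so (2,-5,4)→(2,-1,1)
f: flip: (2,-1,1)→(1,1,2)
f: reduced (well bottom): (1,1,2) with a≤c, −a<b≤a
g is negative-definite; reduce −g:
−g: translate: b→1 (≡-3 mod 4), so (2,-3,2)→(2,1,1)
−g: flip: (2,1,1)→(1,-1,2)
−g: translate: b→1 (≡-1 mod 2), so (1,-1,2)→(1,1,2)
−g: reduced (well bottom): (1,1,2) with a≤c, −a<b≤a
flip sign back: reduced form of g is (-1,-1,-2)
reduced forms (1, 1, 2) vs (-1, -1, -2) ⇒ inequivalent

no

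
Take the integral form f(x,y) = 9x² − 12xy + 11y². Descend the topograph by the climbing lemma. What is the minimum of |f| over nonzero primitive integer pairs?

translate: b→6 (≡-12 mod 18), so (9,-12,11)→(9,6,8)
flip: (9,6,8)→(8,-6,9)
reduced (well bottom): (8,-6,9) with a≤c, −a<b≤a
well minimum = a = 8

8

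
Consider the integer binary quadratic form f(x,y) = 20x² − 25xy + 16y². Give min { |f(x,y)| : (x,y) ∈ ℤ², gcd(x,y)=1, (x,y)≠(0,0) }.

translate: b→15 (≡-25 mod 40), so (20,-25,16)→(20,15,11)
flip: (20,15,11)→(11,-15,20)
translate: b→7 (≡-15 mod 22), so (11,-15,20)→(11,7,16)
reduced (well bottom): (11,7,16) with a≤c, −a<b≤a
well minimum = a = 11

11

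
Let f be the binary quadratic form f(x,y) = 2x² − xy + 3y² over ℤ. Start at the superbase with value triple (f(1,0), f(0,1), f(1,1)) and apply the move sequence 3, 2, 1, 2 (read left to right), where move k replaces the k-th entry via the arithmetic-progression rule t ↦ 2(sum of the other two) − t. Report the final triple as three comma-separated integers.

start (2,3,4) = (f(1,0),f(0,1),f(1,1))
replace slot 3: 2·(2+3) − 4 = 6 → (2,3,6)
replace slot 2: 2·(2+6) − 3 = 13 → (2,13,6)
replace slot 1: 2·(13+6) − 2 = 36 → (36,13,6)
replace slot 2: 2·(36+6) − 13 = 71 → (36,71,6)

36,71,6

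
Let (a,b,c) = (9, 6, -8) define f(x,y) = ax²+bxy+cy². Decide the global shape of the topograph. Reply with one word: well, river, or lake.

D = b²−4ac = 6² − 4·9·(-8) = 324
D = 18² is a perfect square ⇒ form factors over ℤ ⇒ lakes

lake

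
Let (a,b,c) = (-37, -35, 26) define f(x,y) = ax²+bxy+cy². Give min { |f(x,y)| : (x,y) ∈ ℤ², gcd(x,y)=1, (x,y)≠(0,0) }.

descent: ρ → (26,35,-37)  [lands on river]
river: ρ → (-37,39,24)
river: ρ → (24,57,-19)
river: ρ → (-19,57,24)
river: ρ → (24,39,-37)
river: ρ → (-37,35,26)
river: ρ → (26,69,-3)
river: ρ → (-3,69,26)
closes: descent 1, river 8
min |a| on river = 3

3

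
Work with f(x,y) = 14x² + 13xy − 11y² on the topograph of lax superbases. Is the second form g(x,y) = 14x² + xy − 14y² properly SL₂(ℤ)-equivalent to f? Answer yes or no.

D₁ = 785, D₂ = 785
river cycle of f (length 10): (-11, 9, 16), (16, 23, -4), (-4, 25, 10), (10, 15, -14), (-14, 13, 11), (11, 9, -16), (-16, 23, 4), (4, 25, -10), (-10, 15, 14), (14, 13, -11)
river cycle of g (length 6): (-14, 27, 1), (1, 27, -14), (-14, 1, 14), (14, 27, -1), (-1, 27, 14), (14, 1, -14)
cycles differ ⇒ inequivalent

no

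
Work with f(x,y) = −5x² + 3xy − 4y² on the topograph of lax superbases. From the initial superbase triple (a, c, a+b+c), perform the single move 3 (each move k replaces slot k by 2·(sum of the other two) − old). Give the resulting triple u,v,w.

start (-5,-4,-6) = (f(1,0),f(0,1),f(1,1))
replace slot 3: 2·((-5)+(-4)) − (-6) = -12 → (-5,-4,-12)

-5,-4,-12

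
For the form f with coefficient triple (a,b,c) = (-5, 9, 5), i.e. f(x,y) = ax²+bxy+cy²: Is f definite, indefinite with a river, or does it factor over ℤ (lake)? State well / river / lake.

D = b²−4ac = 9² − 4·(-5)·5 = 181
D > 0 non-square ⇒ indefinite ⇒ periodic river

river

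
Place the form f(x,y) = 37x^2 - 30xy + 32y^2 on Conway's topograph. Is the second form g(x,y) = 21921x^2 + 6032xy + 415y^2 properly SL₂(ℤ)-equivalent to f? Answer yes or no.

D₁ = -3836, D₂ = -3836
f: flip: (37,-30,32)→(32,30,37)
f: reduced (well bottom): (32,30,37) with a≤c, −a<b≤a
g: flip: (21921,6032,415)→(415,-6032,21921)
g: translate: b→-222 (≡-6032 mod 830), so (415,-6032,21921)→(415,-222,32)
g: flip: (415,-222,32)→(32,222,415)
g: translate: b→30 (≡222 mod 64), so (32,222,415)→(32,30,37)
g: reduced (well bottom): (32,30,37) with a≤c, −a<b≤a
reduced forms (32, 30, 37) vs (32, 30, 37) ⇒ equivalent

yes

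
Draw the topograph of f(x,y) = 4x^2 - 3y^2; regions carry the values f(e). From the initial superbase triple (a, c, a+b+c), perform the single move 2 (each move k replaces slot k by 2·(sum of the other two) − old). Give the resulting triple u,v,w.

start (4,-3,1) = (f(1,0),f(0,1),f(1,1))
replace slot 2: 2·(4+1) − (-3) = 13 → (4,13,1)

4,13,1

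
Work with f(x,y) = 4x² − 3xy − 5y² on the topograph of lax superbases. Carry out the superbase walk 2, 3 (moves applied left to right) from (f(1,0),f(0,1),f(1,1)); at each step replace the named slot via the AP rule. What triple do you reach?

start (4,-5,-4) = (f(1,0),f(0,1),f(1,1))
replace slot 2: 2·(4+(-4)) − (-5) = 5 → (4,5,-4)
replace slot 3: 2·(4+5) − (-4) = 22 → (4,5,22)

4,5,22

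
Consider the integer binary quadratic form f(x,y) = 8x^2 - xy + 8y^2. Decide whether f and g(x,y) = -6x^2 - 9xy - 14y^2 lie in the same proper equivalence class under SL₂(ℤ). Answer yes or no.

D₁ = -255, D₂ = -255
f: flip: (8,-1,8)→(8,1,8)
f: reduced (well bottom): (8,1,8) with a≤c, −a<b≤a
g is negative-definite; reduce −g:
−g: translate: b→-3 (≡9 mod 12), so (6,9,14)→(6,-3,11)
−g: reduced (well bottom): (6,-3,11) with a≤c, −a<b≤a
flip sign back: reduced form of g is (-6,3,-11)
reduced forms (8, 1, 8) vs (-6, 3, -11) ⇒ inequivalent

no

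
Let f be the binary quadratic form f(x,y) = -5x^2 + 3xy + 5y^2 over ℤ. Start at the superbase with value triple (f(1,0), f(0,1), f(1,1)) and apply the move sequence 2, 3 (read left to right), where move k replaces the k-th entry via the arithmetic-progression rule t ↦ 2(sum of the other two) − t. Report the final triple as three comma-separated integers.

start (-5,5,3) = (f(1,0),f(0,1),f(1,1))
replace slot 2: 2·((-5)+3) − 5 = -9 → (-5,-9,3)
replace slot 3: 2·((-5)+(-9)) − 3 = -31 → (-5,-9,-31)

-5,-9,-31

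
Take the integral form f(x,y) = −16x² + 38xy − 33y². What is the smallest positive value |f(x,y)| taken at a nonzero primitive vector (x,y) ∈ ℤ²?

translate: b→-6 (≡-38 mod 32), so (16,-38,33)→(16,-6,11)
flip: (16,-6,11)→(11,6,16)
reduced (well bottom): (11,6,16) with a≤c, −a<b≤a
well minimum |f| = |-11| = 11 (negative-definite)

11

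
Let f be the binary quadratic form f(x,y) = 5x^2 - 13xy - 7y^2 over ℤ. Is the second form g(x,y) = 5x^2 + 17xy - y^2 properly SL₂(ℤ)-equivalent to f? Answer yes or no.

D₁ = 309, D₂ = 309
river cycle of f (length 6): (-7, 13, 5), (5, 17, -1), (-1, 17, 5), (5, 13, -7), (-7, 15, 3), (3, 15, -7)
river cycle of g (length 6): (-1, 17, 5), (5, 13, -7), (-7, 15, 3), (3, 15, -7), (-7, 13, 5), (5, 17, -1)
cycles coincide ⇒ equivalent

yes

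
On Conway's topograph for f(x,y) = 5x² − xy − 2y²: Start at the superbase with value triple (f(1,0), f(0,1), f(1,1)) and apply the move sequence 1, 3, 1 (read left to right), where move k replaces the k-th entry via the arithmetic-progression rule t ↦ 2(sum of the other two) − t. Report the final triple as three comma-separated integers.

start (5,-2,2) = (f(1,0),f(0,1),f(1,1))
replace slot 1: 2·((-2)+2) − 5 = -5 → (-5,-2,2)
replace slot 3: 2·((-5)+(-2)) − 2 = -16 → (-5,-2,-16)
replace slot 1: 2·((-2)+(-16)) − (-5) = -31 → (-31,-2,-16)

-31,-2,-16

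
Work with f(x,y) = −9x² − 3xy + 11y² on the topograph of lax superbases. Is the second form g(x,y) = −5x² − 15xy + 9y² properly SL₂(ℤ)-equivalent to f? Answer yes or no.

D₁ = 405, D₂ = 405
river cycle of f (length 6): (11, 3, -9), (-9, 15, 5), (5, 15, -9), (-9, 3, 11), (11, 19, -1), (-1, 19, 11)
river cycle of g (length 6): (9, 15, -5), (-5, 15, 9), (9, 3, -11), (-11, 19, 1), (1, 19, -11), (-11, 3, 9)
cycles differ ⇒ inequivalent

no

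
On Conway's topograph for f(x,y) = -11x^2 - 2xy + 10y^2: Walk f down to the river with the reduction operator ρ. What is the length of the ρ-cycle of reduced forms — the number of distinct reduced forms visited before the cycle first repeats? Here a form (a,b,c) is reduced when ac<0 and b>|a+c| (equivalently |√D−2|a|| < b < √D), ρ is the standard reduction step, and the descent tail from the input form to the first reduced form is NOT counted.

D = 444, ⌊√D⌋ = 21
descent: ρ → (10,2,-11)  [lands on river]
river: ρ → (-11,20,1)
river: ρ → (1,20,-11)
river: ρ → (-11,2,10)
river: ρ → (10,18,-3)
river: ρ → (-3,18,10)
ρ-cycle length = 6 (tail of 1 descent step not counted)

6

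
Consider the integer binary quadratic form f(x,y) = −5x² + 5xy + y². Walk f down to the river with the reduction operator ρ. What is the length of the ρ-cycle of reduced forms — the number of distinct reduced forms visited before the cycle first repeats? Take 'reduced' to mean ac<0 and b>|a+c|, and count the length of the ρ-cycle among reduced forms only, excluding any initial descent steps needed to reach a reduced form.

D = 45, ⌊√D⌋ = 6
river: ρ → (1,5,-5)
river: ρ → (-5,5,1)
ρ-cycle length = 2 (tail of 0 descent steps not counted)

2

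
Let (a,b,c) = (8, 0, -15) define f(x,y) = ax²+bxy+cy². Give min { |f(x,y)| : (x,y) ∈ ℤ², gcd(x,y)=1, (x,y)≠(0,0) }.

descent: ρ → (-15,0,8)
descent: ρ → (8,16,-7)  [lands on river]
river: ρ → (-7,12,12)
river: ρ → (12,12,-7)
river: ρ → (-7,16,8)
closes: descent 2, river 4
min |a| on river = 7

7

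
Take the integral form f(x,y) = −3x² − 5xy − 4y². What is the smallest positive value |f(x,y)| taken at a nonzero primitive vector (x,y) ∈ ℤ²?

translate: b→-1 (≡5 mod 6), so (3,5,4)→(3,-1,2)
flip: (3,-1,2)→(2,1,3)
reduced (well bottom): (2,1,3) with a≤c, −a<b≤a
well minimum |f| = |-2| = 2 (negative-definite)

2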